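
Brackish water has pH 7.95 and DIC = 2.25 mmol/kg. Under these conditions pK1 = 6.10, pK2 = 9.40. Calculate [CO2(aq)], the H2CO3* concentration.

α₀ = 1 / (1 + K1/[H⁺] + K1K2/[H⁺]²) = 1 / (1 + 10^+1.85 + 10^+0.40)
   = 1 / (1 + 70.795 + 2.5119) = 1/74.306 = 0.01346
[CO2*] = α₀ × DIC = 0.01346 × 2.25 = 0.0303 mmol/kg

[CO2*] = 0.0303 mmol/kg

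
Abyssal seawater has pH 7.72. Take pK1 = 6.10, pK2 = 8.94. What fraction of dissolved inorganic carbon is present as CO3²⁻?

α₂ = 0.0556

α₂ = 1 / (1 + [H⁺]/K2 + [H⁺]²/(K1K2)) = 1 / (1 + 10^+1.22 + 10^-0.40)
   = 1 / (1 + 16.596 + 0.39811) = 1/17.994 = 0.05557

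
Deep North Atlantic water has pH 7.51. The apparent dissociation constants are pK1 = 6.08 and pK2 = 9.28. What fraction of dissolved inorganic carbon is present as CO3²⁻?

α₂ = 0.0161

α₂ = 1 / (1 + [H⁺]/K2 + [H⁺]²/(K1K2)) = 1 / (1 + 10^+1.77 + 10^+0.34)
   = 1 / (1 + 58.884 + 2.1878) = 1/62.072 = 0.01611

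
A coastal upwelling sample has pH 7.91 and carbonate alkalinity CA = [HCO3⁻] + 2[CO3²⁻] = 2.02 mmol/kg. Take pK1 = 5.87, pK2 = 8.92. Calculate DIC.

CA = [HCO3⁻] + 2[CO3²⁻] = (α₁ + 2α₂)·DIC
At pH 7.91: [H⁺]/K1 = 10^-2.04 = 0.0091201, K2/[H⁺] = 10^-1.01 = 0.097724
α₁ = 1/(1 + 0.0091201 + 0.097724) = 1/1.1068 = 0.9035; α₂ = α₁·K2/[H⁺] = 0.08829
α₁ + 2α₂ = 1.0801
DIC = CA / (α₁ + 2α₂) = 2.02 / 1.0801 = 1.87 mmol/kg

DIC = 1.87 mmol/kg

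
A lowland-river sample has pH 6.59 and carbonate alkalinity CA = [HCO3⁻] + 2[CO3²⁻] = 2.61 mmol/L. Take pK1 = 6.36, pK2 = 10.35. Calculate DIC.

DIC = 4.15 mmol/L

CA = [HCO3⁻] + 2[CO3²⁻] = (α₁ + 2α₂)·DIC
At pH 6.59: [H⁺]/K1 = 10^-0.23 = 0.58884, K2/[H⁺] = 10^-3.76 = 0.00017378
α₁ = 1/(1 + 0.58884 + 0.00017378) = 1/1.5890 = 0.6293; α₂ = α₁·K2/[H⁺] = 0.0001094
α₁ + 2α₂ = 0.6295
DIC = CA / (α₁ + 2α₂) = 2.61 / 0.6295 = 4.15 mmol/L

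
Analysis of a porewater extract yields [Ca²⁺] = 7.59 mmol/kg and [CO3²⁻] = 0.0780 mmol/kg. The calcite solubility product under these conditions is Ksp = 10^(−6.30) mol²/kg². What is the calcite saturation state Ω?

Ksp = 10^(−6.30) = 5.012×10^-7
Ω = [Ca²⁺][CO3²⁻]/Ksp = (7.59×10^-3)(0.0780×10^-3) / 5.012×10^-7 = 1.18

Ω = 1.18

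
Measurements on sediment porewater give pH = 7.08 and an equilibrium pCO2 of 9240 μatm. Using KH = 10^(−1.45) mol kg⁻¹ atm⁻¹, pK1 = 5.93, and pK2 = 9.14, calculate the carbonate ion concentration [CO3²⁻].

[CO3²⁻] = 0.0403 mmol/kg

[CO2*] = KH · pCO2 = 10^(−1.45) × 9240×10^-6 = 3.278×10^-4 mol/kg
α₀ = 1/(1 + K1/[H⁺] + K1K2/[H⁺]²) = 1/(1 + 10^+1.15 + 10^-0.91) = 0.06558
DIC = [CO2*]/α₀ = 3.278×10^-4 / 0.06558 = 4.999 mmol/kg
[CO3²⁻] = α₂·DIC; α₂ = 0.008068, so [CO3²⁻] = 0.008068 × 4.999 = 0.0403 mmol/kg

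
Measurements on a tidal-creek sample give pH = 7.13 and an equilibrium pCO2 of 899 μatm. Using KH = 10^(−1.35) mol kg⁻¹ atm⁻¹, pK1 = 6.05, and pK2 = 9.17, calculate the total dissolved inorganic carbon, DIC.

DIC = 0.527 mmol/kg

[CO2*] = KH · pCO2 = 10^(−1.35) × 899×10^-6 = 4.016×10^-5 mol/kg
α₀ = 1/(1 + K1/[H⁺] + K1K2/[H⁺]²) = 1/(1 + 10^+1.08 + 10^-0.96) = 0.07615
DIC = [CO2*]/α₀ = 4.016×10^-5 / 0.07615 = 0.527 mmol/kg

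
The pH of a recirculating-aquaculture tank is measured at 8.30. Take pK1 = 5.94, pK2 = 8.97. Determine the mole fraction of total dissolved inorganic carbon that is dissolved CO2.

α₀ = 0.00358

α₀ = 1 / (1 + K1/[H⁺] + K1K2/[H⁺]²) = 1 / (1 + 10^+2.36 + 10^+1.69)
   = 1 / (1 + 229.09 + 48.978) = 1/279.06 = 0.003583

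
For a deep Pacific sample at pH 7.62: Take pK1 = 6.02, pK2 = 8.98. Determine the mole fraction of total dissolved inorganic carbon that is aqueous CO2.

α₀ = 0.0235

α₀ = 1 / (1 + K1/[H⁺] + K1K2/[H⁺]²) = 1 / (1 + 10^+1.60 + 10^+0.24)
   = 1 / (1 + 39.811 + 1.7378) = 1/42.549 = 0.02350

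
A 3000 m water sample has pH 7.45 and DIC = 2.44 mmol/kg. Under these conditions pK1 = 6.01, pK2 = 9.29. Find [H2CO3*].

α₀ = 1 / (1 + K1/[H⁺] + K1K2/[H⁺]²) = 1 / (1 + 10^+1.44 + 10^-0.40)
   = 1 / (1 + 27.542 + 0.39811) = 1/28.940 = 0.03455
[CO2*] = α₀ × DIC = 0.03455 × 2.44 = 0.0843 mmol/kg

[CO2*] = 0.0843 mmol/kg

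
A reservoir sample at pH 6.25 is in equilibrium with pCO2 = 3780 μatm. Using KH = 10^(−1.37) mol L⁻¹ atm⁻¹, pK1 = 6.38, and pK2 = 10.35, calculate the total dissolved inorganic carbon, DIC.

[CO2*] = KH · pCO2 = 10^(−1.37) × 3780×10^-6 = 1.612×10^-4 mol/L
α₀ = 1/(1 + K1/[H⁺] + K1K2/[H⁺]²) = 1/(1 + 10^-0.13 + 10^-4.23) = 0.5743
DIC = [CO2*]/α₀ = 1.612×10^-4 / 0.5743 = 0.281 mmol/L

DIC = 0.281 mmol/L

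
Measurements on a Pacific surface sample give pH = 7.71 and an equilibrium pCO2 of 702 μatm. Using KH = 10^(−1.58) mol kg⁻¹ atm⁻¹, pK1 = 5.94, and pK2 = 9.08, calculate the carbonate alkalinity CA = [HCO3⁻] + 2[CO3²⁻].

CA = 1.18 mmol/kg

[CO2*] = KH · pCO2 = 10^(−1.58) × 702×10^-6 = 1.846×10^-5 mol/kg
α₀ = 1/(1 + K1/[H⁺] + K1K2/[H⁺]²) = 1/(1 + 10^+1.77 + 10^+0.40) = 0.01603
DIC = [CO2*]/α₀ = 1.846×10^-5 / 0.01603 = 1.152 mmol/kg
CA = (α₁ + 2α₂)·DIC = (0.9437 + 2×0.04026) × 1.152 = 1.18 mmol/kg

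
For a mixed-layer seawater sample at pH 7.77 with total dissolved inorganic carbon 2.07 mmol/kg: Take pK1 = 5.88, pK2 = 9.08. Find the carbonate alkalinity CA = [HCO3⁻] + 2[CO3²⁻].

CA = 2.14 mmol/kg

CA = [HCO3⁻] + 2[CO3²⁻] = (α₁ + 2α₂)·DIC
At pH 7.77: [H⁺]/K1 = 10^-1.89 = 0.012882, K2/[H⁺] = 10^-1.31 = 0.048978
α₁ = 1/(1 + 0.012882 + 0.048978) = 1/1.0619 = 0.9417; α₂ = α₁·K2/[H⁺] = 0.04612
α₁ + 2α₂ = 1.0340
CA = 1.0340 × 2.07 = 2.14 mmol/kg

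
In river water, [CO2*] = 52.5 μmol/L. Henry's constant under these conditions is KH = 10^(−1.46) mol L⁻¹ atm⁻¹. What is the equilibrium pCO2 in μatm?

KH = 10^(−1.46) = 3.467×10^-2 mol L⁻¹ atm⁻¹
pCO2 = [CO2*]/KH = 52.5×10^-6 / 3.467×10^-2 = 1.51×10^-3 atm = 1510 μatm

pCO2 = 1510 μatm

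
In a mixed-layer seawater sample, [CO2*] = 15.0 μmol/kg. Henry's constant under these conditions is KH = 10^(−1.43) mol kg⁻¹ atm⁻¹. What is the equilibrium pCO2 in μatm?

pCO2 = 404 μatm

KH = 10^(−1.43) = 3.715×10^-2 mol kg⁻¹ atm⁻¹
pCO2 = [CO2*]/KH = 15.0×10^-6 / 3.715×10^-2 = 4.04×10^-4 atm = 404 μatm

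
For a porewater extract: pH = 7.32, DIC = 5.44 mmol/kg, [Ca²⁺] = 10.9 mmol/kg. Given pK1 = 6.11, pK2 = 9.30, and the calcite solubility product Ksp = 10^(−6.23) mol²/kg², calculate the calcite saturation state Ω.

Ω = 0.984

α₂ = 1 / (1 + [H⁺]/K2 + [H⁺]²/(K1K2)) = 1 / (1 + 10^+1.98 + 10^+0.77)
   = 1 / (1 + 95.499 + 5.8884) = 1/102.39 = 0.009767
[CO3²⁻] = α₂ × DIC = 0.009767 × 5.44 = 0.05313 mmol/kg
Ksp = 10^(−6.23) = 5.888×10^-7
Ω = [Ca²⁺][CO3²⁻]/Ksp = (10.9×10^-3)(5.313×10^-5) / 5.888×10^-7 = 0.984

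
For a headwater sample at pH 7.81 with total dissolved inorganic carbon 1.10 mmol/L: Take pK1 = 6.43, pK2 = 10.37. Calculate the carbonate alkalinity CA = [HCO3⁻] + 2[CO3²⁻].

CA = [HCO3⁻] + 2[CO3²⁻] = (α₁ + 2α₂)·DIC
At pH 7.81: [H⁺]/K1 = 10^-1.38 = 0.041687, K2/[H⁺] = 10^-2.56 = 0.0027542
α₁ = 1/(1 + 0.041687 + 0.0027542) = 1/1.0444 = 0.9574; α₂ = α₁·K2/[H⁺] = 0.002637
α₁ + 2α₂ = 0.9627
CA = 0.9627 × 1.10 = 1.06 mmol/L

CA = 1.06 mmol/L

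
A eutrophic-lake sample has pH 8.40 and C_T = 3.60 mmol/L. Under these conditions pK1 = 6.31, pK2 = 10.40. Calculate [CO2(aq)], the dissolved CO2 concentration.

α₀ = 1 / (1 + K1/[H⁺] + K1K2/[H⁺]²) = 1 / (1 + 10^+2.09 + 10^+0.09)
   = 1 / (1 + 123.03 + 1.2303) = 1/125.26 = 0.007984
[CO2*] = α₀ × DIC = 0.007984 × 3.60 = 0.0287 mmol/L

[CO2*] = 0.0287 mmol/L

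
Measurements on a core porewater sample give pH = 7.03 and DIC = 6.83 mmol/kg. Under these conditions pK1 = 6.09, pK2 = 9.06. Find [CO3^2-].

[CO3²⁻] = 0.0567 mmol/kg

α₂ = 1 / (1 + [H⁺]/K2 + [H⁺]²/(K1K2)) = 1 / (1 + 10^+2.03 + 10^+1.09)
   = 1 / (1 + 107.15 + 12.303) = 1/120.45 = 0.008302
[CO3²⁻] = α₂ × DIC = 0.008302 × 6.83 = 0.0567 mmol/kg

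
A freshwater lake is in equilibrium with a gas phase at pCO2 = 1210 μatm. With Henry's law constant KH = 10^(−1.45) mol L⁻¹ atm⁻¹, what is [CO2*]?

KH = 10^(−1.45) = 3.548×10^-2 mol L⁻¹ atm⁻¹
[CO2*] = KH · pCO2 = 3.548×10^-2 × 1210×10^-6 atm = 4.29×10^-5 mol/L

[CO2*] = 42.9 μmol/L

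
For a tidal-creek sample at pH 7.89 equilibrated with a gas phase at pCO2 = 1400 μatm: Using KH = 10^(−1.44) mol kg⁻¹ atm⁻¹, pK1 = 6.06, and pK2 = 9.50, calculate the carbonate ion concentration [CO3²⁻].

[CO2*] = KH · pCO2 = 10^(−1.44) × 1400×10^-6 = 5.083×10^-5 mol/kg
α₀ = 1/(1 + K1/[H⁺] + K1K2/[H⁺]²) = 1/(1 + 10^+1.83 + 10^+0.22) = 0.01423
DIC = [CO2*]/α₀ = 5.083×10^-5 / 0.01423 = 3.572 mmol/kg
[CO3²⁻] = α₂·DIC; α₂ = 0.02362, so [CO3²⁻] = 0.02362 × 3.572 = 0.0844 mmol/kg

[CO3²⁻] = 0.0844 mmol/kg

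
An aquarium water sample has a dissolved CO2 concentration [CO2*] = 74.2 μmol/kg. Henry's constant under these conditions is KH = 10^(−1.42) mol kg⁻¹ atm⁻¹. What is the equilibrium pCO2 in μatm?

pCO2 = 1950 μatm

KH = 10^(−1.42) = 3.802×10^-2 mol kg⁻¹ atm⁻¹
pCO2 = [CO2*]/KH = 74.2×10^-6 / 3.802×10^-2 = 1.95×10^-3 atm = 1950 μatm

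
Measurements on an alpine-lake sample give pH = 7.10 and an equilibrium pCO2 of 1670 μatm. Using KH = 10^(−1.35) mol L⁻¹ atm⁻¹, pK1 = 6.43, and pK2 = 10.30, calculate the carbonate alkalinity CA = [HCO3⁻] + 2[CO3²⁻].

[CO2*] = KH · pCO2 = 10^(−1.35) × 1670×10^-6 = 7.460×10^-5 mol/L
α₀ = 1/(1 + K1/[H⁺] + K1K2/[H⁺]²) = 1/(1 + 10^+0.67 + 10^-2.53) = 0.1760
DIC = [CO2*]/α₀ = 7.460×10^-5 / 0.1760 = 0.4237 mmol/L
CA = (α₁ + 2α₂)·DIC = (0.8234 + 2×0.0005196) × 0.4237 = 0.349 mmol/L

CA = 0.349 mmol/L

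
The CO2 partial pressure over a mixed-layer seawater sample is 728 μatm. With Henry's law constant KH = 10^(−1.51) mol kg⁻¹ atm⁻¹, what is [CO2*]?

KH = 10^(−1.51) = 3.090×10^-2 mol kg⁻¹ atm⁻¹
[CO2*] = KH · pCO2 = 3.090×10^-2 × 728×10^-6 atm = 2.25×10^-5 mol/kg

[CO2*] = 22.5 μmol/kg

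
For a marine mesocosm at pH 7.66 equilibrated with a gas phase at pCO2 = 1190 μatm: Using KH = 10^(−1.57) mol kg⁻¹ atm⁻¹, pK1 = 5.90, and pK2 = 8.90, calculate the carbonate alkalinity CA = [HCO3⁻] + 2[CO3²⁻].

CA = 2.06 mmol/kg

[CO2*] = KH · pCO2 = 10^(−1.57) × 1190×10^-6 = 3.203×10^-5 mol/kg
α₀ = 1/(1 + K1/[H⁺] + K1K2/[H⁺]²) = 1/(1 + 10^+1.76 + 10^+0.52) = 0.01617
DIC = [CO2*]/α₀ = 3.203×10^-5 / 0.01617 = 1.981 mmol/kg
CA = (α₁ + 2α₂)·DIC = (0.9303 + 2×0.05353) × 1.981 = 2.06 mmol/kg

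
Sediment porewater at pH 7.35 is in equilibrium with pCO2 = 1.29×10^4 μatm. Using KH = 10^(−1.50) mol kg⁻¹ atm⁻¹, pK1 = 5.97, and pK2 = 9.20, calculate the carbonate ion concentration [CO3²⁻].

[CO2*] = KH · pCO2 = 10^(−1.50) × 1.29×10^4×10^-6 = 4.079×10^-4 mol/kg
α₀ = 1/(1 + K1/[H⁺] + K1K2/[H⁺]²) = 1/(1 + 10^+1.38 + 10^-0.47) = 0.03948
DIC = [CO2*]/α₀ = 4.079×10^-4 / 0.03948 = 10.33 mmol/kg
[CO3²⁻] = α₂·DIC; α₂ = 0.01338, so [CO3²⁻] = 0.01338 × 10.33 = 0.138 mmol/kg

[CO3²⁻] = 0.138 mmol/kg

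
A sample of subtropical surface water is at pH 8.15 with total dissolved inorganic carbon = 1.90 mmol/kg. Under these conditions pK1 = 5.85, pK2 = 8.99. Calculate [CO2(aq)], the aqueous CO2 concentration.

[CO2*] = 8.28 μmol/kg

α₀ = 1 / (1 + K1/[H⁺] + K1K2/[H⁺]²) = 1 / (1 + 10^+2.30 + 10^+1.46)
   = 1 / (1 + 199.53 + 28.840) = 1/229.37 = 0.004360
[CO2*] = α₀ × DIC = 0.004360 × 1.90 = 0.00828 mmol/kg = 8.28 μmol/kg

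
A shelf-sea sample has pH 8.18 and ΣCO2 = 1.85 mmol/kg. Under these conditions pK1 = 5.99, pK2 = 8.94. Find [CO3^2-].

α₂ = 1 / (1 + [H⁺]/K2 + [H⁺]²/(K1K2)) = 1 / (1 + 10^+0.76 + 10^-1.43)
   = 1 / (1 + 5.7544 + 0.037154) = 1/6.7916 = 0.1472
[CO3²⁻] = α₂ × DIC = 0.1472 × 1.85 = 0.272 mmol/kg

[CO3²⁻] = 0.272 mmol/kg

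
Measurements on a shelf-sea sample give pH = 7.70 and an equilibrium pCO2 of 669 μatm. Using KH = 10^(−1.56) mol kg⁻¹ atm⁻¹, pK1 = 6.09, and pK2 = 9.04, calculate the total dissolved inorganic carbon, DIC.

DIC = 0.803 mmol/kg

[CO2*] = KH · pCO2 = 10^(−1.56) × 669×10^-6 = 1.843×10^-5 mol/kg
α₀ = 1/(1 + K1/[H⁺] + K1K2/[H⁺]²) = 1/(1 + 10^+1.61 + 10^+0.27) = 0.02294
DIC = [CO2*]/α₀ = 1.843×10^-5 / 0.02294 = 0.803 mmol/kg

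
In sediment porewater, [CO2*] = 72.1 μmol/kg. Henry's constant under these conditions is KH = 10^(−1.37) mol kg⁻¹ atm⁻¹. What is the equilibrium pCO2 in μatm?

KH = 10^(−1.37) = 4.266×10^-2 mol kg⁻¹ atm⁻¹
pCO2 = [CO2*]/KH = 72.1×10^-6 / 4.266×10^-2 = 1.69×10^-3 atm = 1690 μatm

pCO2 = 1690 μatm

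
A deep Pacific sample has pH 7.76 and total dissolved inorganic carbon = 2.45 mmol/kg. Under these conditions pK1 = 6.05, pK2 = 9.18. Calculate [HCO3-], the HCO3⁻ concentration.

[HCO3⁻] = 2.32 mmol/kg

α₁ = 1 / (1 + [H⁺]/K1 + K2/[H⁺]) = 1 / (1 + 10^-1.71 + 10^-1.42)
   = 1 / (1 + 0.019498 + 0.038019) = 1/1.0575 = 0.9456
[HCO3⁻] = α₁ × DIC = 0.9456 × 2.45 = 2.32 mmol/kg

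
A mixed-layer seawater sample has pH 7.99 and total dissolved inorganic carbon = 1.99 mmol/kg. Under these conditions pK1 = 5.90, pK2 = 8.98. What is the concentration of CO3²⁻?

[CO3²⁻] = 0.183 mmol/kg

α₂ = 1 / (1 + [H⁺]/K2 + [H⁺]²/(K1K2)) = 1 / (1 + 10^+0.99 + 10^-1.10)
   = 1 / (1 + 9.7724 + 0.079433) = 1/10.852 = 0.09215
[CO3²⁻] = α₂ × DIC = 0.09215 × 1.99 = 0.183 mmol/kg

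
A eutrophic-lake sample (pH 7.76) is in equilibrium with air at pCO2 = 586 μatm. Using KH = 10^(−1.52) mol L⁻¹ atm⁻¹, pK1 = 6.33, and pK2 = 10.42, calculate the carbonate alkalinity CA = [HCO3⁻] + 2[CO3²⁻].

[CO2*] = KH · pCO2 = 10^(−1.52) × 586×10^-6 = 1.770×10^-5 mol/L
α₀ = 1/(1 + K1/[H⁺] + K1K2/[H⁺]²) = 1/(1 + 10^+1.43 + 10^-1.23) = 0.03575
DIC = [CO2*]/α₀ = 1.770×10^-5 / 0.03575 = 0.4951 mmol/L
CA = (α₁ + 2α₂)·DIC = (0.9621 + 2×0.002105) × 0.4951 = 0.478 mmol/L

CA = 0.478 mmol/L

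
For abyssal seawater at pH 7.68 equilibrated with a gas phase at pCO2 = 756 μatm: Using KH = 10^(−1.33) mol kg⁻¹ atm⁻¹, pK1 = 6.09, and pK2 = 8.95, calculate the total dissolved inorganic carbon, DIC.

[CO2*] = KH · pCO2 = 10^(−1.33) × 756×10^-6 = 3.536×10^-5 mol/kg
α₀ = 1/(1 + K1/[H⁺] + K1K2/[H⁺]²) = 1/(1 + 10^+1.59 + 10^+0.32) = 0.02381
DIC = [CO2*]/α₀ = 3.536×10^-5 / 0.02381 = 1.48 mmol/kg

DIC = 1.48 mmol/kg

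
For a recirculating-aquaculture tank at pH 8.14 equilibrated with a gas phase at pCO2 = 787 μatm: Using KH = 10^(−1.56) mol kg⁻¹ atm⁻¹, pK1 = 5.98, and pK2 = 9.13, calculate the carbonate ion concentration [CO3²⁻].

[CO2*] = KH · pCO2 = 10^(−1.56) × 787×10^-6 = 2.168×10^-5 mol/kg
α₀ = 1/(1 + K1/[H⁺] + K1K2/[H⁺]²) = 1/(1 + 10^+2.16 + 10^+1.17) = 0.006237
DIC = [CO2*]/α₀ = 2.168×10^-5 / 0.006237 = 3.475 mmol/kg
[CO3²⁻] = α₂·DIC; α₂ = 0.09225, so [CO3²⁻] = 0.09225 × 3.475 = 0.321 mmol/kg

[CO3²⁻] = 0.321 mmol/kg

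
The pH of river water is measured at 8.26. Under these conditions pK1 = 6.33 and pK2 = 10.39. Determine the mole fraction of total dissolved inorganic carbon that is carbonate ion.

α₂ = 0.00727

α₂ = 1 / (1 + [H⁺]/K2 + [H⁺]²/(K1K2)) = 1 / (1 + 10^+2.13 + 10^+0.20)
   = 1 / (1 + 134.90 + 1.5849) = 1/137.48 = 0.007274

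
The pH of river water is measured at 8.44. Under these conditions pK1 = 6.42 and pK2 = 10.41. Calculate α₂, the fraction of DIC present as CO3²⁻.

α₂ = 0.0105

α₂ = 1 / (1 + [H⁺]/K2 + [H⁺]²/(K1K2)) = 1 / (1 + 10^+1.97 + 10^-0.05)
   = 1 / (1 + 93.325 + 0.89125) = 1/95.217 = 0.01050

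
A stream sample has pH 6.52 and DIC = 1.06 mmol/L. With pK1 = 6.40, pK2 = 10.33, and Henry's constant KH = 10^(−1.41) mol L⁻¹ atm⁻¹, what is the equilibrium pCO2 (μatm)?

α₀ = 1 / (1 + K1/[H⁺] + K1K2/[H⁺]²) = 1 / (1 + 10^+0.12 + 10^-3.69)
   = 1 / (1 + 1.3183 + 0.00020417) = 1/2.3185 = 0.4313
[CO2*] = α₀ × DIC = 0.4313 × 1.06 = 0.4572 mmol/L
pCO2 = [CO2*]/KH = 4.572×10^-4 / 3.890×10^-2 = 1.18×10^4 μatm

pCO2 = 1.18×10^4 μatm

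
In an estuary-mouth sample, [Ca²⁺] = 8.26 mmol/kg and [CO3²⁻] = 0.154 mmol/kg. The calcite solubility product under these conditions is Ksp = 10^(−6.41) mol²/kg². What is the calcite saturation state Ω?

Ksp = 10^(−6.41) = 3.890×10^-7
Ω = [Ca²⁺][CO3²⁻]/Ksp = (8.26×10^-3)(0.154×10^-3) / 3.890×10^-7 = 3.27

Ω = 3.27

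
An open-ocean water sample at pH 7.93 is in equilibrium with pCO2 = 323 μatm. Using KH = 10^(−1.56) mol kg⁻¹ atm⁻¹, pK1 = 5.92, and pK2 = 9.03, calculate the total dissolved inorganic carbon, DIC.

[CO2*] = KH · pCO2 = 10^(−1.56) × 323×10^-6 = 8.896×10^-6 mol/kg
α₀ = 1/(1 + K1/[H⁺] + K1K2/[H⁺]²) = 1/(1 + 10^+2.01 + 10^+0.91) = 0.008972
DIC = [CO2*]/α₀ = 8.896×10^-6 / 0.008972 = 0.992 mmol/kg

DIC = 0.992 mmol/kg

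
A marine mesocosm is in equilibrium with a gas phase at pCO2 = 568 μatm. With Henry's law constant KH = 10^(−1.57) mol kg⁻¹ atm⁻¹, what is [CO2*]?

[CO2*] = 15.3 μmol/kg

KH = 10^(−1.57) = 2.692×10^-2 mol kg⁻¹ atm⁻¹
[CO2*] = KH · pCO2 = 2.692×10^-2 × 568×10^-6 atm = 1.53×10^-5 mol/kg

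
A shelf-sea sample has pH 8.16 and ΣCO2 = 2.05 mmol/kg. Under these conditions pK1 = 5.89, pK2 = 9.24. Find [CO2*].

α₀ = 1 / (1 + K1/[H⁺] + K1K2/[H⁺]²) = 1 / (1 + 10^+2.27 + 10^+1.19)
   = 1 / (1 + 186.21 + 15.488) = 1/202.70 = 0.004933
[CO2*] = α₀ × DIC = 0.004933 × 2.05 = 0.0101 mmol/kg = 10.1 μmol/kg

[CO2*] = 10.1 μmol/kg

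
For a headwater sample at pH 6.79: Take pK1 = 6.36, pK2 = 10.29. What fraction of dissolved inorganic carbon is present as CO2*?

α₀ = 0.271

α₀ = 1 / (1 + K1/[H⁺] + K1K2/[H⁺]²) = 1 / (1 + 10^+0.43 + 10^-3.07)
   = 1 / (1 + 2.6915 + 0.00085114) = 1/3.6924 = 0.2708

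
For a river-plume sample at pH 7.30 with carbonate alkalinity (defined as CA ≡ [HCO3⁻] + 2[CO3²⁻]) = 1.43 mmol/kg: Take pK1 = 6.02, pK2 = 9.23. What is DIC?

CA = [HCO3⁻] + 2[CO3²⁻] = (α₁ + 2α₂)·DIC
At pH 7.30: [H⁺]/K1 = 10^-1.28 = 0.052481, K2/[H⁺] = 10^-1.93 = 0.011749
α₁ = 1/(1 + 0.052481 + 0.011749) = 1/1.0642 = 0.9396; α₂ = α₁·K2/[H⁺] = 0.01104
α₁ + 2α₂ = 0.9617
DIC = CA / (α₁ + 2α₂) = 1.43 / 0.9617 = 1.49 mmol/kg

DIC = 1.49 mmol/kg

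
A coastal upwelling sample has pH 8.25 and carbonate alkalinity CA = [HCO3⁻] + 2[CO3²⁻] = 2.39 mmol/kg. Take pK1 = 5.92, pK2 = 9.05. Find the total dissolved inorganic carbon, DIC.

CA = [HCO3⁻] + 2[CO3²⁻] = (α₁ + 2α₂)·DIC
At pH 8.25: [H⁺]/K1 = 10^-2.33 = 0.0046774, K2/[H⁺] = 10^-0.80 = 0.15849
α₁ = 1/(1 + 0.0046774 + 0.15849) = 1/1.1632 = 0.8597; α₂ = α₁·K2/[H⁺] = 0.1363
α₁ + 2α₂ = 1.1322
DIC = CA / (α₁ + 2α₂) = 2.39 / 1.1322 = 2.11 mmol/kg

DIC = 2.11 mmol/kg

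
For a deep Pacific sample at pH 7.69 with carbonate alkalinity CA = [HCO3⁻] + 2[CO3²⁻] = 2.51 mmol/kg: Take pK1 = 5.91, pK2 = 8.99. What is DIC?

CA = [HCO3⁻] + 2[CO3²⁻] = (α₁ + 2α₂)·DIC
At pH 7.69: [H⁺]/K1 = 10^-1.78 = 0.016596, K2/[H⁺] = 10^-1.30 = 0.050119
α₁ = 1/(1 + 0.016596 + 0.050119) = 1/1.0667 = 0.9375; α₂ = α₁·K2/[H⁺] = 0.04698
α₁ + 2α₂ = 1.0314
DIC = CA / (α₁ + 2α₂) = 2.51 / 1.0314 = 2.43 mmol/kg

DIC = 2.43 mmol/kg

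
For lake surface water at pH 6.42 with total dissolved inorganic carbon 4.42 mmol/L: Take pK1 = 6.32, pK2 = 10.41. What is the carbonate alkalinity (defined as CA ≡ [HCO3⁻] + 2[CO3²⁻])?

CA = [HCO3⁻] + 2[CO3²⁻] = (α₁ + 2α₂)·DIC
At pH 6.42: [H⁺]/K1 = 10^-0.10 = 0.79433, K2/[H⁺] = 10^-3.99 = 0.00010233
α₁ = 1/(1 + 0.79433 + 0.00010233) = 1/1.7944 = 0.5573; α₂ = α₁·K2/[H⁺] = 5.703×10^-5
α₁ + 2α₂ = 0.5574
CA = 0.5574 × 4.42 = 2.46 mmol/L

CA = 2.46 mmol/L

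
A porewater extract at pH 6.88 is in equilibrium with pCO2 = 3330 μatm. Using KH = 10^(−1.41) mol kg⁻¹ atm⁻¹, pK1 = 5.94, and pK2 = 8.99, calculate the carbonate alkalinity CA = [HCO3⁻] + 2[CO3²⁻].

CA = 1.15 mmol/kg

[CO2*] = KH · pCO2 = 10^(−1.41) × 3330×10^-6 = 1.296×10^-4 mol/kg
α₀ = 1/(1 + K1/[H⁺] + K1K2/[H⁺]²) = 1/(1 + 10^+0.94 + 10^-1.17) = 0.1023
DIC = [CO2*]/α₀ = 1.296×10^-4 / 0.1023 = 1.267 mmol/kg
CA = (α₁ + 2α₂)·DIC = (0.8908 + 2×0.006915) × 1.267 = 1.15 mmol/kg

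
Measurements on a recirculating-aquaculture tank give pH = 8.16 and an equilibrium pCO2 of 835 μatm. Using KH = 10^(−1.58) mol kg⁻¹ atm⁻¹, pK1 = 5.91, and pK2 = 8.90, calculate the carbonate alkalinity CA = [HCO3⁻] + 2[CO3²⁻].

CA = 5.33 mmol/kg

[CO2*] = KH · pCO2 = 10^(−1.58) × 835×10^-6 = 2.196×10^-5 mol/kg
α₀ = 1/(1 + K1/[H⁺] + K1K2/[H⁺]²) = 1/(1 + 10^+2.25 + 10^+1.51) = 0.004735
DIC = [CO2*]/α₀ = 2.196×10^-5 / 0.004735 = 4.638 mmol/kg
CA = (α₁ + 2α₂)·DIC = (0.8420 + 2×0.1532) × 4.638 = 5.33 mmol/kg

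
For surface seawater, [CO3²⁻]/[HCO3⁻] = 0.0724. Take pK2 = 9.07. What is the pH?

From K2 = [H⁺][CO3²⁻]/[HCO3⁻]:  pH = pK2 + log₁₀([CO3²⁻]/[HCO3⁻])
log₁₀(0.0724) = -1.140
pH = 9.07 + (-1.140) = 7.93

pH = 7.93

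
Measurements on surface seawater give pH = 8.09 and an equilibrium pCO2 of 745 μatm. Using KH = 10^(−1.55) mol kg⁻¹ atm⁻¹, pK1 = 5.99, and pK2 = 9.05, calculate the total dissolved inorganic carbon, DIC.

[CO2*] = KH · pCO2 = 10^(−1.55) × 745×10^-6 = 2.100×10^-5 mol/kg
α₀ = 1/(1 + K1/[H⁺] + K1K2/[H⁺]²) = 1/(1 + 10^+2.10 + 10^+1.14) = 0.007108
DIC = [CO2*]/α₀ = 2.100×10^-5 / 0.007108 = 2.95 mmol/kg

DIC = 2.95 mmol/kg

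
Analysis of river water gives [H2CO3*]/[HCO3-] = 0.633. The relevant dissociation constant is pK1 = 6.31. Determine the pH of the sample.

pH = 6.51

From K1 = [H⁺][HCO3-]/[H2CO3*]:  pH = pK1 − log₁₀([H2CO3*]/[HCO3-])
log₁₀(0.633) = -0.199
pH = 6.31 − (-0.199) = 6.51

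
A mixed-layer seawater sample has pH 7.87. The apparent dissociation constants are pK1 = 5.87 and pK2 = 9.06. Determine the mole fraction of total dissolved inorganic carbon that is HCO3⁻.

α₁ = 1 / (1 + [H⁺]/K1 + K2/[H⁺]) = 1 / (1 + 10^-2.00 + 10^-1.19)
   = 1 / (1 + 0.010000 + 0.064565) = 1/1.0746 = 0.9306

α₁ = 0.931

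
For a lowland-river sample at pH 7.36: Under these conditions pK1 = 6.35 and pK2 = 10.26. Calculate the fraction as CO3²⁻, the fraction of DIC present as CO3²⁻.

α₂ = 0.00115

α₂ = 1 / (1 + [H⁺]/K2 + [H⁺]²/(K1K2)) = 1 / (1 + 10^+2.90 + 10^+1.89)
   = 1 / (1 + 794.33 + 77.625) = 1/872.95 = 0.001146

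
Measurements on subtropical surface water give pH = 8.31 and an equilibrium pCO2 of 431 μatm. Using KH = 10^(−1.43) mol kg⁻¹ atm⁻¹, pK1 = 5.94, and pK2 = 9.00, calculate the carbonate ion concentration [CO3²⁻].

[CO2*] = KH · pCO2 = 10^(−1.43) × 431×10^-6 = 1.601×10^-5 mol/kg
α₀ = 1/(1 + K1/[H⁺] + K1K2/[H⁺]²) = 1/(1 + 10^+2.37 + 10^+1.68) = 0.003530
DIC = [CO2*]/α₀ = 1.601×10^-5 / 0.003530 = 4.536 mmol/kg
[CO3²⁻] = α₂·DIC; α₂ = 0.1690, so [CO3²⁻] = 0.1690 × 4.536 = 0.766 mmol/kg

[CO3²⁻] = 0.766 mmol/kg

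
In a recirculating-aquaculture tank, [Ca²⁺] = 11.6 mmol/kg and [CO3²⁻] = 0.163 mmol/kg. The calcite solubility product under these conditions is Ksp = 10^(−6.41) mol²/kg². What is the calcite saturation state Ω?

Ω = 4.86

Ksp = 10^(−6.41) = 3.890×10^-7
Ω = [Ca²⁺][CO3²⁻]/Ksp = (11.6×10^-3)(0.163×10^-3) / 3.890×10^-7 = 4.86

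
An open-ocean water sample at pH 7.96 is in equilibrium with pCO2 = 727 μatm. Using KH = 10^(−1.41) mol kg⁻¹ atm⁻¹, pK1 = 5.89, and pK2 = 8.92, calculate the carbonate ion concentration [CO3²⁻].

[CO2*] = KH · pCO2 = 10^(−1.41) × 727×10^-6 = 2.828×10^-5 mol/kg
α₀ = 1/(1 + K1/[H⁺] + K1K2/[H⁺]²) = 1/(1 + 10^+2.07 + 10^+1.11) = 0.007612
DIC = [CO2*]/α₀ = 2.828×10^-5 / 0.007612 = 3.716 mmol/kg
[CO3²⁻] = α₂·DIC; α₂ = 0.09806, so [CO3²⁻] = 0.09806 × 3.716 = 0.364 mmol/kg

[CO3²⁻] = 0.364 mmol/kg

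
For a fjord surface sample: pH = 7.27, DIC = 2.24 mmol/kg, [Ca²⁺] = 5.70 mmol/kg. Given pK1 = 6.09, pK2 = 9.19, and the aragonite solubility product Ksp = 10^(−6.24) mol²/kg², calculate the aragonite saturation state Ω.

Ω = 0.247

α₂ = 1 / (1 + [H⁺]/K2 + [H⁺]²/(K1K2)) = 1 / (1 + 10^+1.92 + 10^+0.74)
   = 1 / (1 + 83.176 + 5.4954) = 1/89.672 = 0.01115
[CO3²⁻] = α₂ × DIC = 0.01115 × 2.24 = 0.02498 mmol/kg
Ksp = 10^(−6.24) = 5.754×10^-7
Ω = [Ca²⁺][CO3²⁻]/Ksp = (5.70×10^-3)(2.498×10^-5) / 5.754×10^-7 = 0.247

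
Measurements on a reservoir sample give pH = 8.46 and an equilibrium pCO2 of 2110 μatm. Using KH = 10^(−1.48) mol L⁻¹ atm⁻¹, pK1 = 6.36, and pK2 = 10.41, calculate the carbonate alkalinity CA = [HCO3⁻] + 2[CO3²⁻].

CA = 8.99 mmol/L

[CO2*] = KH · pCO2 = 10^(−1.48) × 2110×10^-6 = 6.987×10^-5 mol/L
α₀ = 1/(1 + K1/[H⁺] + K1K2/[H⁺]²) = 1/(1 + 10^+2.10 + 10^+0.15) = 0.007794
DIC = [CO2*]/α₀ = 6.987×10^-5 / 0.007794 = 8.965 mmol/L
CA = (α₁ + 2α₂)·DIC = (0.9812 + 2×0.01101) × 8.965 = 8.99 mmol/L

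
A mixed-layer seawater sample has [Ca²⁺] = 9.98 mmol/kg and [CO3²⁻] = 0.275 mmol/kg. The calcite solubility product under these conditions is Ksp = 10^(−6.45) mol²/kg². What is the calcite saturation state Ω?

Ksp = 10^(−6.45) = 3.548×10^-7
Ω = [Ca²⁺][CO3²⁻]/Ksp = (9.98×10^-3)(0.275×10^-3) / 3.548×10^-7 = 7.74

Ω = 7.74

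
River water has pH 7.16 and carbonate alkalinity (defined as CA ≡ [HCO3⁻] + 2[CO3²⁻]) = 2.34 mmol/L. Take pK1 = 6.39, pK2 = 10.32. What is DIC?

CA = [HCO3⁻] + 2[CO3²⁻] = (α₁ + 2α₂)·DIC
At pH 7.16: [H⁺]/K1 = 10^-0.77 = 0.16982, K2/[H⁺] = 10^-3.16 = 0.00069183
α₁ = 1/(1 + 0.16982 + 0.00069183) = 1/1.1705 = 0.8543; α₂ = α₁·K2/[H⁺] = 0.0005910
α₁ + 2α₂ = 0.8555
DIC = CA / (α₁ + 2α₂) = 2.34 / 0.8555 = 2.74 mmol/L

DIC = 2.74 mmol/L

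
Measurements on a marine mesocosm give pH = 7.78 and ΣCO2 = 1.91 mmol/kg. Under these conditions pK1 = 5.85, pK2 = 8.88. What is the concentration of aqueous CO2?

[CO2*] = 0.0206 mmol/kg

α₀ = 1 / (1 + K1/[H⁺] + K1K2/[H⁺]²) = 1 / (1 + 10^+1.93 + 10^+0.83)
   = 1 / (1 + 85.114 + 6.7608) = 1/92.875 = 0.01077
[CO2*] = α₀ × DIC = 0.01077 × 1.91 = 0.0206 mmol/kg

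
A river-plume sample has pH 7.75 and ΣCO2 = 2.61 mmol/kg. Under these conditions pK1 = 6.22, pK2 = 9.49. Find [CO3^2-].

α₂ = 1 / (1 + [H⁺]/K2 + [H⁺]²/(K1K2)) = 1 / (1 + 10^+1.74 + 10^+0.21)
   = 1 / (1 + 54.954 + 1.6218) = 1/57.576 = 0.01737
[CO3²⁻] = α₂ × DIC = 0.01737 × 2.61 = 0.0453 mmol/kg

[CO3²⁻] = 0.0453 mmol/kg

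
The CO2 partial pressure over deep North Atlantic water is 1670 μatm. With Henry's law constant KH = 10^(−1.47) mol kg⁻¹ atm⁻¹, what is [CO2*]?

[CO2*] = 56.6 μmol/kg

KH = 10^(−1.47) = 3.388×10^-2 mol kg⁻¹ atm⁻¹
[CO2*] = KH · pCO2 = 3.388×10^-2 × 1670×10^-6 atm = 5.66×10^-5 mol/kg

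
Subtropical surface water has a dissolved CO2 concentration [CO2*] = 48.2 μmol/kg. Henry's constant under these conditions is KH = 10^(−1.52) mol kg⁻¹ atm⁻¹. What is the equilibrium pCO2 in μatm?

pCO2 = 1600 μatm

KH = 10^(−1.52) = 3.020×10^-2 mol kg⁻¹ atm⁻¹
pCO2 = [CO2*]/KH = 48.2×10^-6 / 3.020×10^-2 = 1.60×10^-3 atm = 1600 μatm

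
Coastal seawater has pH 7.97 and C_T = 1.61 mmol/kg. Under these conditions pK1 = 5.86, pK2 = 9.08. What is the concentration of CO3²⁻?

[CO3²⁻] = 0.115 mmol/kg

α₂ = 1 / (1 + [H⁺]/K2 + [H⁺]²/(K1K2)) = 1 / (1 + 10^+1.11 + 10^-1.00)
   = 1 / (1 + 12.882 + 0.10000) = 1/13.982 = 0.07152
[CO3²⁻] = α₂ × DIC = 0.07152 × 1.61 = 0.115 mmol/kg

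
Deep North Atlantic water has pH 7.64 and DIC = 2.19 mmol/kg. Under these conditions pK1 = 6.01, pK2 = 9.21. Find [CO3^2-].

[CO3²⁻] = 0.0561 mmol/kg

α₂ = 1 / (1 + [H⁺]/K2 + [H⁺]²/(K1K2)) = 1 / (1 + 10^+1.57 + 10^-0.06)
   = 1 / (1 + 37.154 + 0.87096) = 1/39.024 = 0.02562
[CO3²⁻] = α₂ × DIC = 0.02562 × 2.19 = 0.0561 mmol/kg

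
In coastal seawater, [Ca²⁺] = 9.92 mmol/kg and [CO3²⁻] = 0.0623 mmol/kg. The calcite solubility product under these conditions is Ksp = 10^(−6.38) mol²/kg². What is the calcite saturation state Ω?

Ω = 1.48

Ksp = 10^(−6.38) = 4.169×10^-7
Ω = [Ca²⁺][CO3²⁻]/Ksp = (9.92×10^-3)(0.0623×10^-3) / 4.169×10^-7 = 1.48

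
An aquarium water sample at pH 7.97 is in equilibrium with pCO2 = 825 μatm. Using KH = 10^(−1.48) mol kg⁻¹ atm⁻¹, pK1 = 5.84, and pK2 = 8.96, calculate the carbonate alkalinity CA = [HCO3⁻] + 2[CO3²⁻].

CA = 4.44 mmol/kg

[CO2*] = KH · pCO2 = 10^(−1.48) × 825×10^-6 = 2.732×10^-5 mol/kg
α₀ = 1/(1 + K1/[H⁺] + K1K2/[H⁺]²) = 1/(1 + 10^+2.13 + 10^+1.14) = 0.006680
DIC = [CO2*]/α₀ = 2.732×10^-5 / 0.006680 = 4.090 mmol/kg
CA = (α₁ + 2α₂)·DIC = (0.9011 + 2×0.09221) × 4.090 = 4.44 mmol/kg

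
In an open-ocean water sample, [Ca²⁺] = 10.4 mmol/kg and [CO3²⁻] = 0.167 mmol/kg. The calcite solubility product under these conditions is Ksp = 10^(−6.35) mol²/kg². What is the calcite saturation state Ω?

Ksp = 10^(−6.35) = 4.467×10^-7
Ω = [Ca²⁺][CO3²⁻]/Ksp = (10.4×10^-3)(0.167×10^-3) / 4.467×10^-7 = 3.89

Ω = 3.89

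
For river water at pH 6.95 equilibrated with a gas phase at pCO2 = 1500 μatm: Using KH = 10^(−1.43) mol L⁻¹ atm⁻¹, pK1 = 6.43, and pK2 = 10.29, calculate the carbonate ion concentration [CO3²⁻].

[CO3²⁻] = 0.0844 μmol/L

[CO2*] = KH · pCO2 = 10^(−1.43) × 1500×10^-6 = 5.573×10^-5 mol/L
α₀ = 1/(1 + K1/[H⁺] + K1K2/[H⁺]²) = 1/(1 + 10^+0.52 + 10^-2.82) = 0.2319
DIC = [CO2*]/α₀ = 5.573×10^-5 / 0.2319 = 0.2404 mmol/L
[CO3²⁻] = α₂·DIC; α₂ = 0.0003509, so [CO3²⁻] = 0.0003509 × 0.2404 = 8.44×10^-5 mmol/L = 0.0844 μmol/L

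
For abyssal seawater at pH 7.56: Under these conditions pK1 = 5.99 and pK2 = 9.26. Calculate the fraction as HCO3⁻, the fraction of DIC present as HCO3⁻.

α₁ = 0.955

α₁ = 1 / (1 + [H⁺]/K1 + K2/[H⁺]) = 1 / (1 + 10^-1.57 + 10^-1.70)
   = 1 / (1 + 0.026915 + 0.019953) = 1/1.0469 = 0.9552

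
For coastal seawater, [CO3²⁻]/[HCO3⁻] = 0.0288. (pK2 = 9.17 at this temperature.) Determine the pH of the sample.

From K2 = [H⁺][CO3²⁻]/[HCO3⁻]:  pH = pK2 + log₁₀([CO3²⁻]/[HCO3⁻])
log₁₀(0.0288) = -1.541
pH = 9.17 + (-1.541) = 7.63

pH = 7.63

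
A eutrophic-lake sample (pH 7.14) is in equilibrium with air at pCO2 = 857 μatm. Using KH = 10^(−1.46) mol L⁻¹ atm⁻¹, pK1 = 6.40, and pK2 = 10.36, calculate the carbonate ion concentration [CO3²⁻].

[CO3²⁻] = 0.0984 μmol/L

[CO2*] = KH · pCO2 = 10^(−1.46) × 857×10^-6 = 2.972×10^-5 mol/L
α₀ = 1/(1 + K1/[H⁺] + K1K2/[H⁺]²) = 1/(1 + 10^+0.74 + 10^-2.48) = 0.1539
DIC = [CO2*]/α₀ = 2.972×10^-5 / 0.1539 = 0.1931 mmol/L
[CO3²⁻] = α₂·DIC; α₂ = 0.0005095, so [CO3²⁻] = 0.0005095 × 0.1931 = 9.84×10^-5 mmol/L = 0.0984 μmol/L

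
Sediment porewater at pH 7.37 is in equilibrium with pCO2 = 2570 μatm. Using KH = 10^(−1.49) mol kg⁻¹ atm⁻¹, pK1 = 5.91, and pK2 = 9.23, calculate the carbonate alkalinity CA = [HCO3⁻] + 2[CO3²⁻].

[CO2*] = KH · pCO2 = 10^(−1.49) × 2570×10^-6 = 8.316×10^-5 mol/kg
α₀ = 1/(1 + K1/[H⁺] + K1K2/[H⁺]²) = 1/(1 + 10^+1.46 + 10^-0.40) = 0.03307
DIC = [CO2*]/α₀ = 8.316×10^-5 / 0.03307 = 2.515 mmol/kg
CA = (α₁ + 2α₂)·DIC = (0.9538 + 2×0.01317) × 2.515 = 2.46 mmol/kg

CA = 2.46 mmol/kg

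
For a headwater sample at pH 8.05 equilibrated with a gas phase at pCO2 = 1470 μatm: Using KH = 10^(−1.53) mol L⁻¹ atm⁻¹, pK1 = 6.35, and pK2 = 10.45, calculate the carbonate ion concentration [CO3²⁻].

[CO2*] = KH · pCO2 = 10^(−1.53) × 1470×10^-6 = 4.338×10^-5 mol/L
α₀ = 1/(1 + K1/[H⁺] + K1K2/[H⁺]²) = 1/(1 + 10^+1.70 + 10^-0.70) = 0.01949
DIC = [CO2*]/α₀ = 4.338×10^-5 / 0.01949 = 2.226 mmol/L
[CO3²⁻] = α₂·DIC; α₂ = 0.003888, so [CO3²⁻] = 0.003888 × 2.226 = 0.00866 mmol/L = 8.66 μmol/L

[CO3²⁻] = 8.66 μmol/L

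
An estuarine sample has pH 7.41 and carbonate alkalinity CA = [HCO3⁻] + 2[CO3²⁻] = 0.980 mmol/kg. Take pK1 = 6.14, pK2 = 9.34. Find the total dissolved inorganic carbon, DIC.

DIC = 1.02 mmol/kg

CA = [HCO3⁻] + 2[CO3²⁻] = (α₁ + 2α₂)·DIC
At pH 7.41: [H⁺]/K1 = 10^-1.27 = 0.053703, K2/[H⁺] = 10^-1.93 = 0.011749
α₁ = 1/(1 + 0.053703 + 0.011749) = 1/1.0655 = 0.9386; α₂ = α₁·K2/[H⁺] = 0.01103
α₁ + 2α₂ = 0.9606
DIC = CA / (α₁ + 2α₂) = 0.980 / 0.9606 = 1.02 mmol/kg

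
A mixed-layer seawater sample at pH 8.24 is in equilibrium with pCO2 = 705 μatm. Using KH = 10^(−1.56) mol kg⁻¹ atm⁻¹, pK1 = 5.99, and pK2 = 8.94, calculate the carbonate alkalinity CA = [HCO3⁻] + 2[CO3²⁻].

[CO2*] = KH · pCO2 = 10^(−1.56) × 705×10^-6 = 1.942×10^-5 mol/kg
α₀ = 1/(1 + K1/[H⁺] + K1K2/[H⁺]²) = 1/(1 + 10^+2.25 + 10^+1.55) = 0.004666
DIC = [CO2*]/α₀ = 1.942×10^-5 / 0.004666 = 4.161 mmol/kg
CA = (α₁ + 2α₂)·DIC = (0.8298 + 2×0.1656) × 4.161 = 4.83 mmol/kg

CA = 4.83 mmol/kg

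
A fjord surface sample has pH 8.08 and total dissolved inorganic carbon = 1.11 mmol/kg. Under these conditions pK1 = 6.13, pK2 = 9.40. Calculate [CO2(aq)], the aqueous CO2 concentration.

[CO2*] = 11.8 μmol/kg

α₀ = 1 / (1 + K1/[H⁺] + K1K2/[H⁺]²) = 1 / (1 + 10^+1.95 + 10^+0.63)
   = 1 / (1 + 89.125 + 4.2658) = 1/94.391 = 0.01059
[CO2*] = α₀ × DIC = 0.01059 × 1.11 = 0.0118 mmol/kg = 11.8 μmol/kg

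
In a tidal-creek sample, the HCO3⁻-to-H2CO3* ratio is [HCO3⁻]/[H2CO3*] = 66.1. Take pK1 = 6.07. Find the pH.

pH = 7.89

From K1 = [H⁺][HCO3⁻]/[H2CO3*]:  pH = pK1 + log₁₀([HCO3⁻]/[H2CO3*])
log₁₀(66.1) = +1.820
pH = 6.07 + (+1.820) = 7.89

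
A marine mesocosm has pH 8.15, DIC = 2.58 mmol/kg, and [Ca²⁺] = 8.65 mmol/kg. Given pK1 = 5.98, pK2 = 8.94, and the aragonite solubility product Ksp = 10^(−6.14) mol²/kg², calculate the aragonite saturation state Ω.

α₂ = 1 / (1 + [H⁺]/K2 + [H⁺]²/(K1K2)) = 1 / (1 + 10^+0.79 + 10^-1.38)
   = 1 / (1 + 6.1660 + 0.041687) = 1/7.2076 = 0.1387
[CO3²⁻] = α₂ × DIC = 0.1387 × 2.58 = 0.3580 mmol/kg
Ksp = 10^(−6.14) = 7.244×10^-7
Ω = [Ca²⁺][CO3²⁻]/Ksp = (8.65×10^-3)(3.580×10^-4) / 7.244×10^-7 = 4.27

Ω = 4.27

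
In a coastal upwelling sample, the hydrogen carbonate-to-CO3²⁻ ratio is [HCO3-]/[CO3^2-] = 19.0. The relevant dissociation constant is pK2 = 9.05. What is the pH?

pH = 7.77

From K2 = [H⁺][CO3^2-]/[HCO3-]:  pH = pK2 − log₁₀([HCO3-]/[CO3^2-])
log₁₀(19.0) = +1.279
pH = 9.05 − (+1.279) = 7.77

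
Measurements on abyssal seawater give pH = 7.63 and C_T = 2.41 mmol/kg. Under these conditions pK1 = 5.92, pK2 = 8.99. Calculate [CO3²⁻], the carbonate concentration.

[CO3²⁻] = 0.0990 mmol/kg

α₂ = 1 / (1 + [H⁺]/K2 + [H⁺]²/(K1K2)) = 1 / (1 + 10^+1.36 + 10^-0.35)
   = 1 / (1 + 22.909 + 0.44668) = 1/24.355 = 0.04106
[CO3²⁻] = α₂ × DIC = 0.04106 × 2.41 = 0.0990 mmol/kg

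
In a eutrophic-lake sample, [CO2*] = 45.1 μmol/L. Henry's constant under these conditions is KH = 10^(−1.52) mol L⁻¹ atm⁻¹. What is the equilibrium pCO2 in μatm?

KH = 10^(−1.52) = 3.020×10^-2 mol L⁻¹ atm⁻¹
pCO2 = [CO2*]/KH = 45.1×10^-6 / 3.020×10^-2 = 1.49×10^-3 atm = 1490 μatm

pCO2 = 1490 μatm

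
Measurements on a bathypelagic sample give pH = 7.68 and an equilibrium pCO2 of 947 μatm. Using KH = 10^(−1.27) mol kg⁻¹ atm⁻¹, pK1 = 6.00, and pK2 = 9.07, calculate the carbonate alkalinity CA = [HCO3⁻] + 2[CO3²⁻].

[CO2*] = KH · pCO2 = 10^(−1.27) × 947×10^-6 = 5.086×10^-5 mol/kg
α₀ = 1/(1 + K1/[H⁺] + K1K2/[H⁺]²) = 1/(1 + 10^+1.68 + 10^+0.29) = 0.01968
DIC = [CO2*]/α₀ = 5.086×10^-5 / 0.01968 = 2.584 mmol/kg
CA = (α₁ + 2α₂)·DIC = (0.9419 + 2×0.03837) × 2.584 = 2.63 mmol/kg

CA = 2.63 mmol/kg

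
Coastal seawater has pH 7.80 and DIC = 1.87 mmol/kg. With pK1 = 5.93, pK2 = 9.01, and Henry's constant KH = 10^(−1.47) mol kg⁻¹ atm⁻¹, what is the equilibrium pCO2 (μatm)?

α₀ = 1 / (1 + K1/[H⁺] + K1K2/[H⁺]²) = 1 / (1 + 10^+1.87 + 10^+0.66)
   = 1 / (1 + 74.131 + 4.5709) = 1/79.702 = 0.01255
[CO2*] = α₀ × DIC = 0.01255 × 1.87 = 0.02346 mmol/kg
pCO2 = [CO2*]/KH = 2.346×10^-5 / 3.388×10^-2 = 692 μatm

pCO2 = 692 μatm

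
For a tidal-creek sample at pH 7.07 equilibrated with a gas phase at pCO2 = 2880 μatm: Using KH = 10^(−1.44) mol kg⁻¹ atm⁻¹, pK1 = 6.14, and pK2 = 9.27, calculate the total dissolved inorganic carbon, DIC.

DIC = 1.00 mmol/kg

[CO2*] = KH · pCO2 = 10^(−1.44) × 2880×10^-6 = 1.046×10^-4 mol/kg
α₀ = 1/(1 + K1/[H⁺] + K1K2/[H⁺]²) = 1/(1 + 10^+0.93 + 10^-1.27) = 0.1045
DIC = [CO2*]/α₀ = 1.046×10^-4 / 0.1045 = 1.00 mmol/kg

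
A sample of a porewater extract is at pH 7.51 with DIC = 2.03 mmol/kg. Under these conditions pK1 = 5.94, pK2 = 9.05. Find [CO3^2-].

[CO3²⁻] = 0.0555 mmol/kg

α₂ = 1 / (1 + [H⁺]/K2 + [H⁺]²/(K1K2)) = 1 / (1 + 10^+1.54 + 10^-0.03)
   = 1 / (1 + 34.674 + 0.93325) = 1/36.607 = 0.02732
[CO3²⁻] = α₂ × DIC = 0.02732 × 2.03 = 0.0555 mmol/kg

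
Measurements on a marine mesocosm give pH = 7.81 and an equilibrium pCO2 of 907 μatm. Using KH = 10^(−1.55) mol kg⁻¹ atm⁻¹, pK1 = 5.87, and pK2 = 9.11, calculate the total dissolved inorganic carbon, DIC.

[CO2*] = KH · pCO2 = 10^(−1.55) × 907×10^-6 = 2.556×10^-5 mol/kg
α₀ = 1/(1 + K1/[H⁺] + K1K2/[H⁺]²) = 1/(1 + 10^+1.94 + 10^+0.64) = 0.01082
DIC = [CO2*]/α₀ = 2.556×10^-5 / 0.01082 = 2.36 mmol/kg

DIC = 2.36 mmol/kg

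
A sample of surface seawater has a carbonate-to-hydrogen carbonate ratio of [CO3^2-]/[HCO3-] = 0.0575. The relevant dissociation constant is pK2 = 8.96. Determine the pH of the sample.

pH = 7.72

From K2 = [H⁺][CO3^2-]/[HCO3-]:  pH = pK2 + log₁₀([CO3^2-]/[HCO3-])
log₁₀(0.0575) = -1.240
pH = 8.96 + (-1.240) = 7.72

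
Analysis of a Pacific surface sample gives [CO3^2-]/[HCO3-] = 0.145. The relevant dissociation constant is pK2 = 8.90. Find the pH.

From K2 = [H⁺][CO3^2-]/[HCO3-]:  pH = pK2 + log₁₀([CO3^2-]/[HCO3-])
log₁₀(0.145) = -0.839
pH = 8.90 + (-0.839) = 8.06

pH = 8.06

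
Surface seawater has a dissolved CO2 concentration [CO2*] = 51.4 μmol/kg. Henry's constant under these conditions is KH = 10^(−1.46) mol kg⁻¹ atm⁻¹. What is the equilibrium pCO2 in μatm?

pCO2 = 1480 μatm

KH = 10^(−1.46) = 3.467×10^-2 mol kg⁻¹ atm⁻¹
pCO2 = [CO2*]/KH = 51.4×10^-6 / 3.467×10^-2 = 1.48×10^-3 atm = 1480 μatm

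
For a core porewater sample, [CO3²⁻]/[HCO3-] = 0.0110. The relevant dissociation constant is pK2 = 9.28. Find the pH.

pH = 7.32

From K2 = [H⁺][CO3²⁻]/[HCO3-]:  pH = pK2 + log₁₀([CO3²⁻]/[HCO3-])
log₁₀(0.0110) = -1.959
pH = 9.28 + (-1.959) = 7.32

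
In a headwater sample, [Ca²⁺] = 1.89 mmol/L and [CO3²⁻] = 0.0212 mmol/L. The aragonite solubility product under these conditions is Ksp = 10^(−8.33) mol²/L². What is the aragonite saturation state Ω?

Ksp = 10^(−8.33) = 4.677×10^-9
Ω = [Ca²⁺][CO3²⁻]/Ksp = (1.89×10^-3)(0.0212×10^-3) / 4.677×10^-9 = 8.57

Ω = 8.57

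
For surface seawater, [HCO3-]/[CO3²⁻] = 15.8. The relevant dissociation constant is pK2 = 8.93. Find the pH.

pH = 7.73

From K2 = [H⁺][CO3²⁻]/[HCO3-]:  pH = pK2 − log₁₀([HCO3-]/[CO3²⁻])
log₁₀(15.8) = +1.199
pH = 8.93 − (+1.199) = 7.73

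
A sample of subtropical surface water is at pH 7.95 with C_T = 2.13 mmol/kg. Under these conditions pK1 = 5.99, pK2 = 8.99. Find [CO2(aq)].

[CO2*] = 0.0212 mmol/kg

α₀ = 1 / (1 + K1/[H⁺] + K1K2/[H⁺]²) = 1 / (1 + 10^+1.96 + 10^+0.92)
   = 1 / (1 + 91.201 + 8.3176) = 1/100.52 = 0.009948
[CO2*] = α₀ × DIC = 0.009948 × 2.13 = 0.0212 mmol/kg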